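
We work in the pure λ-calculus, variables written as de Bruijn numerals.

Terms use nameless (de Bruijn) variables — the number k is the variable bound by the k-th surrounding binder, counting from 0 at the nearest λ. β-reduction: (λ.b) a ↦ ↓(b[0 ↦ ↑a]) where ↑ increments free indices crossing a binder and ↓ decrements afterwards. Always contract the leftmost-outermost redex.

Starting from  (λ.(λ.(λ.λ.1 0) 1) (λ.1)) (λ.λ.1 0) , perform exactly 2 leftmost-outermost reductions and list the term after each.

Answer: after 2 steps: (λ.λ.1 0) (λ.λ.1 0)

Reduction:
  start: (λ.(λ.(λ.λ.1 0) 1) (λ.1)) (λ.λ.1 0)
  [1] (λ.(λ.λ.1 0) (λ.λ.1 0)) (λ.λ.λ.1 0)
  [2] (λ.λ.1 0) (λ.λ.1 0)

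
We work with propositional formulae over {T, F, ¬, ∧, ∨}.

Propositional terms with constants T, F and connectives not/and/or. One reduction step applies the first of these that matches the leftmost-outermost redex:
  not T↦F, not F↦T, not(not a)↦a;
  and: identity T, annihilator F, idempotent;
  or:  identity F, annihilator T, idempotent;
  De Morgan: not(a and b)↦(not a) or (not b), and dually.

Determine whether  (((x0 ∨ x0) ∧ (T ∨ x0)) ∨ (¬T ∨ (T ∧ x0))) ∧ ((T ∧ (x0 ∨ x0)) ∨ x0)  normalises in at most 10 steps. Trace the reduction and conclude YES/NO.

Answer: NO — after 10 steps the term is x0 ∧ x0, not yet normal

Derivation:
  start: (((x0 ∨ x0) ∧ (T ∨ x0)) ∨ (¬T ∨ (T ∧ x0))) ∧ ((T ∧ (x0 ∨ x0)) ∨ x0)
  step 1: ((x0 ∧ (T ∨ x0)) ∨ (¬T ∨ (T ∧ x0))) ∧ ((T ∧ (x0 ∨ x0)) ∨ x0)
  step 2: ((x0 ∧ T) ∨ (¬T ∨ (T ∧ x0))) ∧ ((T ∧ (x0 ∨ x0)) ∨ x0)
  step 3: (x0 ∨ (¬T ∨ (T ∧ x0))) ∧ ((T ∧ (x0 ∨ x0)) ∨ x0)
  step 4: (x0 ∨ (F ∨ (T ∧ x0))) ∧ ((T ∧ (x0 ∨ x0)) ∨ x0)
  step 5: (x0 ∨ (T ∧ x0)) ∧ ((T ∧ (x0 ∨ x0)) ∨ x0)
  step 6: (x0 ∨ x0) ∧ ((T ∧ (x0 ∨ x0)) ∨ x0)
  step 7: x0 ∧ ((T ∧ (x0 ∨ x0)) ∨ x0)
  step 8: x0 ∧ ((x0 ∨ x0) ∨ x0)
  step 9: x0 ∧ (x0 ∨ x0)
  step 10: x0 ∧ x0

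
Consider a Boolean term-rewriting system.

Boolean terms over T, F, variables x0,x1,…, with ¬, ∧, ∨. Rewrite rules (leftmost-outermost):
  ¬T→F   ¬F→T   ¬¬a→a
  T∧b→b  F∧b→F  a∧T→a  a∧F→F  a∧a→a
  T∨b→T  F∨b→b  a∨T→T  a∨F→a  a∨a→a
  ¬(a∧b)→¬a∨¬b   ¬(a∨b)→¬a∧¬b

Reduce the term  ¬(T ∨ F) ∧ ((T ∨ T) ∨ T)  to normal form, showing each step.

Answer: normal form = F  (in 4 steps)

Working:
  start: ¬(T ∨ F) ∧ ((T ∨ T) ∨ T)
  step 1: (¬T ∧ ¬F) ∧ ((T ∨ T) ∨ T)
  step 2: (F ∧ ¬F) ∧ ((T ∨ T) ∨ T)
  step 3: F ∧ ((T ∨ T) ∨ T)
  step 4: F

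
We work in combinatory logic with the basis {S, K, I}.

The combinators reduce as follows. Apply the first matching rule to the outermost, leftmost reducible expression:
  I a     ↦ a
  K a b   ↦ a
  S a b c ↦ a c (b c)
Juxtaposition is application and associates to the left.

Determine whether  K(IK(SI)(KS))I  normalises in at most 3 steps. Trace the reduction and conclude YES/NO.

  start: K(IK(SI)(KS))I
  →1  IK(SI)(KS)
  →2  K(SI)(KS)
  →3  SI

Answer: YES — reaches normal form SI in 3 ≤ 3 steps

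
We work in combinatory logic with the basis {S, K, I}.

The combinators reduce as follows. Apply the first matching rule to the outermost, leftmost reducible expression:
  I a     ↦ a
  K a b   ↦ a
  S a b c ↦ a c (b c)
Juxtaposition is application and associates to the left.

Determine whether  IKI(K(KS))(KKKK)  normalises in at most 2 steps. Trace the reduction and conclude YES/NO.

  start: IKI(K(KS))(KKKK)
  step 1: KI(K(KS))(KKKK)
  step 2: I(KKKK)

Answer: NO — after 2 steps the term is I(KKKK), not yet normal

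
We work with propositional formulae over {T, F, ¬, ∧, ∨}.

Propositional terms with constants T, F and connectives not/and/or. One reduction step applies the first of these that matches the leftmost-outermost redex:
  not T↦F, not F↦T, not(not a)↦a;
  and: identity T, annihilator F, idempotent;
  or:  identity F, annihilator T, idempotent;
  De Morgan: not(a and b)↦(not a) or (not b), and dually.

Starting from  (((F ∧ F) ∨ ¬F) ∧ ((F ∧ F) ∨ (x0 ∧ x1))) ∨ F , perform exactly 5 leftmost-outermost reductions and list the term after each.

  start: (((F ∧ F) ∨ ¬F) ∧ ((F ∧ F) ∨ (x0 ∧ x1))) ∨ F
  [1] ((F ∧ F) ∨ ¬F) ∧ ((F ∧ F) ∨ (x0 ∧ x1))
  [2] (F ∨ ¬F) ∧ ((F ∧ F) ∨ (x0 ∧ x1))
  [3] ¬F ∧ ((F ∧ F) ∨ (x0 ∧ x1))
  [4] T ∧ ((F ∧ F) ∨ (x0 ∧ x1))
  [5] (F ∧ F) ∨ (x0 ∧ x1)

Answer: after 5 steps: (F ∧ F) ∨ (x0 ∧ x1)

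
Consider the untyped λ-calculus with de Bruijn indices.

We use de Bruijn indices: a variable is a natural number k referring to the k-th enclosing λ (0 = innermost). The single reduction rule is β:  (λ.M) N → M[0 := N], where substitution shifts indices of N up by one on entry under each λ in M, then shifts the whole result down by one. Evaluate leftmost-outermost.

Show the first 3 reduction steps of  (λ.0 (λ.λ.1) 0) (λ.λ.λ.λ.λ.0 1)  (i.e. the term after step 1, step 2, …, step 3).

Answer: after 3 steps: λ.λ.λ.0 1

Working:
  start: (λ.0 (λ.λ.1) 0) (λ.λ.λ.λ.λ.0 1)
  step 1: (λ.λ.λ.λ.λ.0 1) (λ.λ.1) (λ.λ.λ.λ.λ.0 1)
  step 2: (λ.λ.λ.λ.0 1) (λ.λ.λ.λ.λ.0 1)
  step 3: λ.λ.λ.0 1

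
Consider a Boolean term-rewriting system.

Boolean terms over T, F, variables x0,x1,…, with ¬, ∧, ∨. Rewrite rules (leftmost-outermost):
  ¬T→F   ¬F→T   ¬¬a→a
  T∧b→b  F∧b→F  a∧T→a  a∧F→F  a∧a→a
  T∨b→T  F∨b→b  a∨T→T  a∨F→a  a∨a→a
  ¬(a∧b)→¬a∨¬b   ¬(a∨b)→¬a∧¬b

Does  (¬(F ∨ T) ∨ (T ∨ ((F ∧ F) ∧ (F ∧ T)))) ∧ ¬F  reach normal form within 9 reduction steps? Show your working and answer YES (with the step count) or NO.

Answer: YES — reaches normal form T in 8 ≤ 9 steps

Reduction:
  start: (¬(F ∨ T) ∨ (T ∨ ((F ∧ F) ∧ (F ∧ T)))) ∧ ¬F
  step 1: ((¬F ∧ ¬T) ∨ (T ∨ ((F ∧ F) ∧ (F ∧ T)))) ∧ ¬F
  step 2: ((T ∧ ¬T) ∨ (T ∨ ((F ∧ F) ∧ (F ∧ T)))) ∧ ¬F
  step 3: (¬T ∨ (T ∨ ((F ∧ F) ∧ (F ∧ T)))) ∧ ¬F
  step 4: (F ∨ (T ∨ ((F ∧ F) ∧ (F ∧ T)))) ∧ ¬F
  step 5: (T ∨ ((F ∧ F) ∧ (F ∧ T))) ∧ ¬F
  step 6: T ∧ ¬F
  step 7: ¬F
  step 8: T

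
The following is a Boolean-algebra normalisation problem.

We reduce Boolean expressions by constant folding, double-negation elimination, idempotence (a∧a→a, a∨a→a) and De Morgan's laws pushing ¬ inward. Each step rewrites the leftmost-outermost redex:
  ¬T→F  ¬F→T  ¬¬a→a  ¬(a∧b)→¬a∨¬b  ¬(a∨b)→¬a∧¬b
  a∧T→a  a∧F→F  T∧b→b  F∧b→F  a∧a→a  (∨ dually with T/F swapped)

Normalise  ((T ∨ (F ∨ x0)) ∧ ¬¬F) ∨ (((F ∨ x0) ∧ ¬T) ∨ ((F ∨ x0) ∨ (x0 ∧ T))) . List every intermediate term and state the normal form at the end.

  start: ((T ∨ (F ∨ x0)) ∧ ¬¬F) ∨ (((F ∨ x0) ∧ ¬T) ∨ ((F ∨ x0) ∨ (x0 ∧ T)))
  [1] (T ∧ ¬¬F) ∨ (((F ∨ x0) ∧ ¬T) ∨ ((F ∨ x0) ∨ (x0 ∧ T)))
  [2] ¬¬F ∨ (((F ∨ x0) ∧ ¬T) ∨ ((F ∨ x0) ∨ (x0 ∧ T)))
  [3] F ∨ (((F ∨ x0) ∧ ¬T) ∨ ((F ∨ x0) ∨ (x0 ∧ T)))
  [4] ((F ∨ x0) ∧ ¬T) ∨ ((F ∨ x0) ∨ (x0 ∧ T))
  [5] (x0 ∧ ¬T) ∨ ((F ∨ x0) ∨ (x0 ∧ T))
  [6] (x0 ∧ F) ∨ ((F ∨ x0) ∨ (x0 ∧ T))
  [7] F ∨ ((F ∨ x0) ∨ (x0 ∧ T))
  [8] (F ∨ x0) ∨ (x0 ∧ T)
  [9] x0 ∨ (x0 ∧ T)
  [10] x0 ∨ x0
  [11] x0

Answer: normal form = x0  (in 11 steps)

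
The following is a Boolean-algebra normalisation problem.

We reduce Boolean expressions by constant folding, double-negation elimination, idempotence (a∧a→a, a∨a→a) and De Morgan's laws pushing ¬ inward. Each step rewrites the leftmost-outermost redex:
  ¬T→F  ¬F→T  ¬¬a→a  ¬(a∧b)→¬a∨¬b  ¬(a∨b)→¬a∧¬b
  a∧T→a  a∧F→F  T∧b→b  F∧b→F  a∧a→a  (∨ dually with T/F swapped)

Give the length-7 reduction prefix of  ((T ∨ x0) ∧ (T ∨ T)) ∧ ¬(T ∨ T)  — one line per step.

Answer: after 7 steps: F

Working:
  start: ((T ∨ x0) ∧ (T ∨ T)) ∧ ¬(T ∨ T)
  →1  (T ∧ (T ∨ T)) ∧ ¬(T ∨ T)
  →2  (T ∨ T) ∧ ¬(T ∨ T)
  →3  T ∧ ¬(T ∨ T)
  →4  ¬(T ∨ T)
  →5  ¬T ∧ ¬T
  →6  ¬T
  →7  F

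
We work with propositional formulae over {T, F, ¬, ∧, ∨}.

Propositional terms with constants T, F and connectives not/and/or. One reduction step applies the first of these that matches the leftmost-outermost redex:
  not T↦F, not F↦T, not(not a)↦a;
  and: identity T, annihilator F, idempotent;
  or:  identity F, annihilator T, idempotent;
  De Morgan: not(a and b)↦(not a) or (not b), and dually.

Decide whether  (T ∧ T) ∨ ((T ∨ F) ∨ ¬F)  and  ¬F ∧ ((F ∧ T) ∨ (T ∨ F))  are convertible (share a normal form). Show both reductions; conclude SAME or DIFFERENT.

Term A:
  start: (T ∧ T) ∨ ((T ∨ F) ∨ ¬F)
  step 1: T ∨ ((T ∨ F) ∨ ¬F)
  step 2: T

Term B:
  start: ¬F ∧ ((F ∧ T) ∨ (T ∨ F))
  step 1: T ∧ ((F ∧ T) ∨ (T ∨ F))
  step 2: (F ∧ T) ∨ (T ∨ F)
  step 3: F ∨ (T ∨ F)
  step 4: T ∨ F
  step 5: T

Answer: SAME — A ⇓ T, B ⇓ T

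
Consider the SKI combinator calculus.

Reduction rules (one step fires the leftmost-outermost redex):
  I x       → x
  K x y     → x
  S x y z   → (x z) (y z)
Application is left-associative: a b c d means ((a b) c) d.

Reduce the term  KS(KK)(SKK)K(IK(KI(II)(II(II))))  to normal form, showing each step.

  start: KS(KK)(SKK)K(IK(KI(II)(II(II))))
  step 1: S(SKK)K(IK(KI(II)(II(II))))
  step 2: SKK(IK(KI(II)(II(II))))(K(IK(KI(II)(II(II)))))
  step 3: K(IK(KI(II)(II(II))))(K(IK(KI(II)(II(II)))))(K(IK(KI(II)(II(II)))))
  step 4: IK(KI(II)(II(II)))(K(IK(KI(II)(II(II)))))
  step 5: K(KI(II)(II(II)))(K(IK(KI(II)(II(II)))))
  step 6: KI(II)(II(II))
  step 7: I(II(II))
  step 8: II(II)
  step 9: I(II)
  step 10: II
  step 11: I

Answer: normal form = I  (in 11 steps)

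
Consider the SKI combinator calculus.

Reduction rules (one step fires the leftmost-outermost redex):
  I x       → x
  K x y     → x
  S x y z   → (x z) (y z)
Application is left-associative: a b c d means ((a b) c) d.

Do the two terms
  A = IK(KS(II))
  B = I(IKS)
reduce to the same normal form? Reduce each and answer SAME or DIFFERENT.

Answer: SAME — A ⇓ KS, B ⇓ KS

Working:
Term A:
  start: IK(KS(II))
  [1] K(KS(II))
  [2] KS

Term B:
  start: I(IKS)
  [1] IKS
  [2] KS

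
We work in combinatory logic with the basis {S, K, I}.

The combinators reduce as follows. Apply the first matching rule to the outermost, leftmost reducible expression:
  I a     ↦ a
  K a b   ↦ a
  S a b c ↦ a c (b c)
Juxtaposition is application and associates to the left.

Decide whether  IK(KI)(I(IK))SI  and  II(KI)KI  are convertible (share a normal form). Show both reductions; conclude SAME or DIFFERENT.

Answer: SAME — A ⇓ I, B ⇓ I

Working:
Term A:
  start: IK(KI)(I(IK))SI
  →1  K(KI)(I(IK))SI
  →2  KISI
  →3  II
  →4  I

Term B:
  start: II(KI)KI
  →1  I(KI)KI
  →2  KIKI
  →3  II
  →4  I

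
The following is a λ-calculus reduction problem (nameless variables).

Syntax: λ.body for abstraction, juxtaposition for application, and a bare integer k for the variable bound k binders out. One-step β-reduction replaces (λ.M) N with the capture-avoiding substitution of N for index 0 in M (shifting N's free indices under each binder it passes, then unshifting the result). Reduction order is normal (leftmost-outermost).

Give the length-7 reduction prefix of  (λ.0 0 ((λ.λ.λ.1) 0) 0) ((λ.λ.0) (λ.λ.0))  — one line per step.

Answer: after 7 steps: λ.(λ.λ.0) (λ.λ.0)

Reduction:
  start: (λ.0 0 ((λ.λ.λ.1) 0) 0) ((λ.λ.0) (λ.λ.0))
  →1  (λ.λ.0) (λ.λ.0) ((λ.λ.0) (λ.λ.0)) ((λ.λ.λ.1) ((λ.λ.0) (λ.λ.0))) ((λ.λ.0) (λ.λ.0))
  →2  (λ.0) ((λ.λ.0) (λ.λ.0)) ((λ.λ.λ.1) ((λ.λ.0) (λ.λ.0))) ((λ.λ.0) (λ.λ.0))
  →3  (λ.λ.0) (λ.λ.0) ((λ.λ.λ.1) ((λ.λ.0) (λ.λ.0))) ((λ.λ.0) (λ.λ.0))
  →4  (λ.0) ((λ.λ.λ.1) ((λ.λ.0) (λ.λ.0))) ((λ.λ.0) (λ.λ.0))
  →5  (λ.λ.λ.1) ((λ.λ.0) (λ.λ.0)) ((λ.λ.0) (λ.λ.0))
  →6  (λ.λ.1) ((λ.λ.0) (λ.λ.0))
  →7  λ.(λ.λ.0) (λ.λ.0)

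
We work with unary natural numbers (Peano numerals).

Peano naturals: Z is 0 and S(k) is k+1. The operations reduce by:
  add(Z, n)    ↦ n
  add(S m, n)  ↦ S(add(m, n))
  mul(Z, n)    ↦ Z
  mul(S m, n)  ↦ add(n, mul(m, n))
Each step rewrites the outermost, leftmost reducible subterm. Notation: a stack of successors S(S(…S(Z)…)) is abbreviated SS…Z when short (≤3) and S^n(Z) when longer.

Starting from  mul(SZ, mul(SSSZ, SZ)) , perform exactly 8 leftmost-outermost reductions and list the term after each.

Answer: after 8 steps: S(S(add(add(Z, mul(SZ, SZ)), mul(Z, mul(SSSZ, SZ)))))

Working:
  start: mul(SZ, mul(SSSZ, SZ))
  →1  add(mul(SSSZ, SZ), mul(Z, mul(SSSZ, SZ)))
  →2  add(add(SZ, mul(SSZ, SZ)), mul(Z, mul(SSSZ, SZ)))
  →3  add(S(add(Z, mul(SSZ, SZ))), mul(Z, mul(SSSZ, SZ)))
  →4  S(add(add(Z, mul(SSZ, SZ)), mul(Z, mul(SSSZ, SZ))))
  →5  S(add(mul(SSZ, SZ), mul(Z, mul(SSSZ, SZ))))
  →6  S(add(add(SZ, mul(SZ, SZ)), mul(Z, mul(SSSZ, SZ))))
  →7  S(add(S(add(Z, mul(SZ, SZ))), mul(Z, mul(SSSZ, SZ))))
  →8  S(S(add(add(Z, mul(SZ, SZ)), mul(Z, mul(SSSZ, SZ)))))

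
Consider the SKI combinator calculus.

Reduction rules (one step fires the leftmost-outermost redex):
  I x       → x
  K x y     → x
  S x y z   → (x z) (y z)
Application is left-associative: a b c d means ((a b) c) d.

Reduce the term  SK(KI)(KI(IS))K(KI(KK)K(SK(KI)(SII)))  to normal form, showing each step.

Answer: normal form = K(K(SII))  (in 8 steps)

Working:
  start: SK(KI)(KI(IS))K(KI(KK)K(SK(KI)(SII)))
  →1  K(KI(IS))(KI(KI(IS)))K(KI(KK)K(SK(KI)(SII)))
  →2  KI(IS)K(KI(KK)K(SK(KI)(SII)))
  →3  IK(KI(KK)K(SK(KI)(SII)))
  →4  K(KI(KK)K(SK(KI)(SII)))
  →5  K(IK(SK(KI)(SII)))
  →6  K(K(SK(KI)(SII)))
  →7  K(K(K(SII)(KI(SII))))
  →8  K(K(SII))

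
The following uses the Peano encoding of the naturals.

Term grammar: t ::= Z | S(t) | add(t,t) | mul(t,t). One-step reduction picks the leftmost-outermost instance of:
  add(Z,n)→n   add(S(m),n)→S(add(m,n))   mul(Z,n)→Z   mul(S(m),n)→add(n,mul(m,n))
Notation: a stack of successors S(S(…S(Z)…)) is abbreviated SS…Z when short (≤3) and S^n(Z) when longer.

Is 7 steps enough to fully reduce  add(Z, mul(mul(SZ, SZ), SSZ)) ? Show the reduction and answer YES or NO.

  start: add(Z, mul(mul(SZ, SZ), SSZ))
  [1] mul(mul(SZ, SZ), SSZ)
  [2] mul(add(SZ, mul(Z, SZ)), SSZ)
  [3] mul(S(add(Z, mul(Z, SZ))), SSZ)
  [4] add(SSZ, mul(add(Z, mul(Z, SZ)), SSZ))
  [5] S(add(SZ, mul(add(Z, mul(Z, SZ)), SSZ)))
  [6] S(S(add(Z, mul(add(Z, mul(Z, SZ)), SSZ))))
  [7] S(S(mul(add(Z, mul(Z, SZ)), SSZ)))

Answer: NO — after 7 steps the term is S(S(mul(add(Z, mul(Z, SZ)), SSZ))), not yet normal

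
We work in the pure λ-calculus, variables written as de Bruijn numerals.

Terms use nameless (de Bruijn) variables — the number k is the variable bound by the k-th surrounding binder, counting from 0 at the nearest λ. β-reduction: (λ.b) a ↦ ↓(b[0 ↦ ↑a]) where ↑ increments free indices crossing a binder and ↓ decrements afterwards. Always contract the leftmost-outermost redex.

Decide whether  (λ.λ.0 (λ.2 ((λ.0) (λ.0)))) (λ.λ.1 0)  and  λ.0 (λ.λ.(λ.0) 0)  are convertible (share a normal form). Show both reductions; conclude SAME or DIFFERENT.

Answer: SAME — A ⇓ λ.0 (λ.λ.0), B ⇓ λ.0 (λ.λ.0)

Derivation:
Term A:
  start: (λ.λ.0 (λ.2 ((λ.0) (λ.0)))) (λ.λ.1 0)
  step 1: λ.0 (λ.(λ.λ.1 0) ((λ.0) (λ.0)))
  step 2: λ.0 (λ.λ.(λ.0) (λ.0) 0)
  step 3: λ.0 (λ.λ.(λ.0) 0)
  step 4: λ.0 (λ.λ.0)

Term B:
  start: λ.0 (λ.λ.(λ.0) 0)
  step 1: λ.0 (λ.λ.0)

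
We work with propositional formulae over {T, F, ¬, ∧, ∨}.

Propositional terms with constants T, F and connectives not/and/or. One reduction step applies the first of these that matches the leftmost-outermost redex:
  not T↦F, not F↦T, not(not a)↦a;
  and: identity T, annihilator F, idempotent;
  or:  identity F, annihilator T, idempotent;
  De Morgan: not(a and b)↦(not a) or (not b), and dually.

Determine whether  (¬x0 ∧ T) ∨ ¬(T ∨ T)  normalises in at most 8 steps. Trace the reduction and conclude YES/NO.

Answer: YES — reaches normal form ¬x0 in 5 ≤ 8 steps

Reduction:
  start: (¬x0 ∧ T) ∨ ¬(T ∨ T)
  →1  ¬x0 ∨ ¬(T ∨ T)
  →2  ¬x0 ∨ (¬T ∧ ¬T)
  →3  ¬x0 ∨ ¬T
  →4  ¬x0 ∨ F
  →5  ¬x0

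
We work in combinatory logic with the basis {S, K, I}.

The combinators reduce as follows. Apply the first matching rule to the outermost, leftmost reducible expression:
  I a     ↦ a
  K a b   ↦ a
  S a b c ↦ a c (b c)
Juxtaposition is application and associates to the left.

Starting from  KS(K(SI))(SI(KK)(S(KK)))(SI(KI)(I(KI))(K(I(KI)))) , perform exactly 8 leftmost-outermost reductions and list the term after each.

  start: KS(K(SI))(SI(KK)(S(KK)))(SI(KI)(I(KI))(K(I(KI))))
  [1] S(SI(KK)(S(KK)))(SI(KI)(I(KI))(K(I(KI))))
  [2] S(I(S(KK))(KK(S(KK))))(SI(KI)(I(KI))(K(I(KI))))
  [3] S(S(KK)(KK(S(KK))))(SI(KI)(I(KI))(K(I(KI))))
  [4] S(S(KK)K)(SI(KI)(I(KI))(K(I(KI))))
  [5] S(S(KK)K)(I(I(KI))(KI(I(KI)))(K(I(KI))))
  [6] S(S(KK)K)(I(KI)(KI(I(KI)))(K(I(KI))))
  [7] S(S(KK)K)(KI(KI(I(KI)))(K(I(KI))))
  [8] S(S(KK)K)(I(K(I(KI))))

Answer: after 8 steps: S(S(KK)K)(I(K(I(KI))))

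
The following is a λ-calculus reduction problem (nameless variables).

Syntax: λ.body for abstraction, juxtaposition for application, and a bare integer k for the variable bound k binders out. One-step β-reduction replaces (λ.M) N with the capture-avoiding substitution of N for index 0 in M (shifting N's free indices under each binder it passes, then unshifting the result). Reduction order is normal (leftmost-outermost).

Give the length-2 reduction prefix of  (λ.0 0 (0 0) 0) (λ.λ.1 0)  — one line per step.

Answer: after 2 steps: (λ.(λ.λ.1 0) 0) ((λ.λ.1 0) (λ.λ.1 0)) (λ.λ.1 0)

Working:
  start: (λ.0 0 (0 0) 0) (λ.λ.1 0)
  step 1: (λ.λ.1 0) (λ.λ.1 0) ((λ.λ.1 0) (λ.λ.1 0)) (λ.λ.1 0)
  step 2: (λ.(λ.λ.1 0) 0) ((λ.λ.1 0) (λ.λ.1 0)) (λ.λ.1 0)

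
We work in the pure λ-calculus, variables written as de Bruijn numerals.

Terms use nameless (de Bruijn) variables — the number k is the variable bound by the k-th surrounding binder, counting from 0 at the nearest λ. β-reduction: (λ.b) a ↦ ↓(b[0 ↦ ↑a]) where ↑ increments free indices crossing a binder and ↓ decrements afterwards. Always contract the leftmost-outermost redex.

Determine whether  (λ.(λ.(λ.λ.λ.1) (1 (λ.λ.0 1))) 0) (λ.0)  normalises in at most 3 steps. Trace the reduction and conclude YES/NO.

  start: (λ.(λ.(λ.λ.λ.1) (1 (λ.λ.0 1))) 0) (λ.0)
  [1] (λ.(λ.λ.λ.1) ((λ.0) (λ.λ.0 1))) (λ.0)
  [2] (λ.λ.λ.1) ((λ.0) (λ.λ.0 1))
  [3] λ.λ.1

Answer: YES — reaches normal form λ.λ.1 in 3 ≤ 3 steps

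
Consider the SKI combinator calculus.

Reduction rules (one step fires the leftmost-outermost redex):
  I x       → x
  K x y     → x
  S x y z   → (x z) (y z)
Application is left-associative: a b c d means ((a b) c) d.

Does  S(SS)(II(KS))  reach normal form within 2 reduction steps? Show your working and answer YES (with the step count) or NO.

  start: S(SS)(II(KS))
  [1] S(SS)(I(KS))
  [2] S(SS)(KS)

Answer: YES — reaches normal form S(SS)(KS) in 2 ≤ 2 steps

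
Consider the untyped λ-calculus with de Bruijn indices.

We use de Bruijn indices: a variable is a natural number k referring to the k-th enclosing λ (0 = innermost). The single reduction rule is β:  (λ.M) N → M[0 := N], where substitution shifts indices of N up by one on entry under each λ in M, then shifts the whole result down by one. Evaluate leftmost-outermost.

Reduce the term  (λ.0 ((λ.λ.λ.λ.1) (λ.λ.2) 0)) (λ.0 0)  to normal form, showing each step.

Answer: normal form = λ.λ.λ.1  (in 7 steps)

Reduction:
  start: (λ.0 ((λ.λ.λ.λ.1) (λ.λ.2) 0)) (λ.0 0)
  step 1: (λ.0 0) ((λ.λ.λ.λ.1) (λ.λ.λ.0 0) (λ.0 0))
  step 2: (λ.λ.λ.λ.1) (λ.λ.λ.0 0) (λ.0 0) ((λ.λ.λ.λ.1) (λ.λ.λ.0 0) (λ.0 0))
  step 3: (λ.λ.λ.1) (λ.0 0) ((λ.λ.λ.λ.1) (λ.λ.λ.0 0) (λ.0 0))
  step 4: (λ.λ.1) ((λ.λ.λ.λ.1) (λ.λ.λ.0 0) (λ.0 0))
  step 5: λ.(λ.λ.λ.λ.1) (λ.λ.λ.0 0) (λ.0 0)
  step 6: λ.(λ.λ.λ.1) (λ.0 0)
  step 7: λ.λ.λ.1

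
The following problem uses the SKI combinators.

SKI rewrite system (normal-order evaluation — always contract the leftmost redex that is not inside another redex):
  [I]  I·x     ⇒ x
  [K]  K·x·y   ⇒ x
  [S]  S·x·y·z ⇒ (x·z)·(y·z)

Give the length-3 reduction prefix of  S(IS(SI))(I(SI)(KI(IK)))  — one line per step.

  start: S(IS(SI))(I(SI)(KI(IK)))
  [1] S(S(SI))(I(SI)(KI(IK)))
  [2] S(S(SI))(SI(KI(IK)))
  [3] S(S(SI))(SII)

Answer: after 3 steps: S(S(SI))(SII)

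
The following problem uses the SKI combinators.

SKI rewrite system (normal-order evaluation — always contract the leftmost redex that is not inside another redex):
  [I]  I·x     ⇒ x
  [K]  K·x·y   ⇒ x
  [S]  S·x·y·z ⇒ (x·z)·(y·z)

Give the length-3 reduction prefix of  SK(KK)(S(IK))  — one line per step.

Answer: after 3 steps: SK

Working:
  start: SK(KK)(S(IK))
  [1] K(S(IK))(KK(S(IK)))
  [2] S(IK)
  [3] SK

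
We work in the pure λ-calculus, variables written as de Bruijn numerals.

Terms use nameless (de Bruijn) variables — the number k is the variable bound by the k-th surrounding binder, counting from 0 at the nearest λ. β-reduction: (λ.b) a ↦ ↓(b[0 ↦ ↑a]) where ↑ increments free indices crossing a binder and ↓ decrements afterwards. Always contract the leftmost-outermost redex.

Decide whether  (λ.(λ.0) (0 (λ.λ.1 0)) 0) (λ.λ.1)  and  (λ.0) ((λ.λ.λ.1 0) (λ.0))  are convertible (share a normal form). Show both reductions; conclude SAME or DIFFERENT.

Answer: SAME — A ⇓ λ.λ.1 0, B ⇓ λ.λ.1 0

Reduction:
Term A:
  start: (λ.(λ.0) (0 (λ.λ.1 0)) 0) (λ.λ.1)
  [1] (λ.0) ((λ.λ.1) (λ.λ.1 0)) (λ.λ.1)
  [2] (λ.λ.1) (λ.λ.1 0) (λ.λ.1)
  [3] (λ.λ.λ.1 0) (λ.λ.1)
  [4] λ.λ.1 0

Term B:
  start: (λ.0) ((λ.λ.λ.1 0) (λ.0))
  [1] (λ.λ.λ.1 0) (λ.0)
  [2] λ.λ.1 0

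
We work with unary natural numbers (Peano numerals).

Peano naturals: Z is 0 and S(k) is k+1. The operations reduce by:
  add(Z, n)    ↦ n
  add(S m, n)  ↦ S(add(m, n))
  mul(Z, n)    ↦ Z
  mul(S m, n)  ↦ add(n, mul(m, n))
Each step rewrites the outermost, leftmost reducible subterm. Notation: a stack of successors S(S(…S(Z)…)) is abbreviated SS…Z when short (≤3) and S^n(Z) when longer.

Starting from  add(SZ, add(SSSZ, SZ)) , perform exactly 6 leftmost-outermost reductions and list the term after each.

  start: add(SZ, add(SSSZ, SZ))
  [1] S(add(Z, add(SSSZ, SZ)))
  [2] S(add(SSSZ, SZ))
  [3] S(S(add(SSZ, SZ)))
  [4] S(S(S(add(SZ, SZ))))
  [5] S(S(S(S(add(Z, SZ)))))
  [6] S^5(Z)

Answer: after 6 steps: S^5(Z)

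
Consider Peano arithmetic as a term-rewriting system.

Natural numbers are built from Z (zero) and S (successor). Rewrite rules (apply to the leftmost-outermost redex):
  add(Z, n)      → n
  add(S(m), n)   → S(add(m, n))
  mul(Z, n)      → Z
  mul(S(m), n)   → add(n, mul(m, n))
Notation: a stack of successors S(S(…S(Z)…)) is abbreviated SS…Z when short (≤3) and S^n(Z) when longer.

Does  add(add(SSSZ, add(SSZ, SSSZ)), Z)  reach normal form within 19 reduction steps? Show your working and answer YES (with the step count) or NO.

Answer: YES — reaches normal form S^8(Z) in 16 ≤ 19 steps

Reduction:
  start: add(add(SSSZ, add(SSZ, SSSZ)), Z)
  [1] add(S(add(SSZ, add(SSZ, SSSZ))), Z)
  [2] S(add(add(SSZ, add(SSZ, SSSZ)), Z))
  [3] S(add(S(add(SZ, add(SSZ, SSSZ))), Z))
  [4] S(S(add(add(SZ, add(SSZ, SSSZ)), Z)))
  [5] S(S(add(S(add(Z, add(SSZ, SSSZ))), Z)))
  [6] S(S(S(add(add(Z, add(SSZ, SSSZ)), Z))))
  [7] S(S(S(add(add(SSZ, SSSZ), Z))))
  [8] S(S(S(add(S(add(SZ, SSSZ)), Z))))
  [9] S(S(S(S(add(add(SZ, SSSZ), Z)))))
  [10] S(S(S(S(add(S(add(Z, SSSZ)), Z)))))
  [11] S(S(S(S(S(add(add(Z, SSSZ), Z))))))
  [12] S(S(S(S(S(add(SSSZ, Z))))))
  [13] S(S(S(S(S(S(add(SSZ, Z)))))))
  [14] S(S(S(S(S(S(S(add(SZ, Z))))))))
  [15] S(S(S(S(S(S(S(S(add(Z, Z)))))))))
  [16] S^8(Z)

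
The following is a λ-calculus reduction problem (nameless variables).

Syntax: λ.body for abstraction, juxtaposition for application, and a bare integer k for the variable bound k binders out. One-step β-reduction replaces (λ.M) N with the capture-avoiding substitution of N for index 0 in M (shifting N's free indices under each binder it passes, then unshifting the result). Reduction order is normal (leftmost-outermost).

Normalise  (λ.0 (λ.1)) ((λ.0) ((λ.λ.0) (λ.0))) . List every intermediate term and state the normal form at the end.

  start: (λ.0 (λ.1)) ((λ.0) ((λ.λ.0) (λ.0)))
  step 1: (λ.0) ((λ.λ.0) (λ.0)) (λ.(λ.0) ((λ.λ.0) (λ.0)))
  step 2: (λ.λ.0) (λ.0) (λ.(λ.0) ((λ.λ.0) (λ.0)))
  step 3: (λ.0) (λ.(λ.0) ((λ.λ.0) (λ.0)))
  step 4: λ.(λ.0) ((λ.λ.0) (λ.0))
  step 5: λ.(λ.λ.0) (λ.0)
  step 6: λ.λ.0

Answer: normal form = λ.λ.0  (in 6 steps)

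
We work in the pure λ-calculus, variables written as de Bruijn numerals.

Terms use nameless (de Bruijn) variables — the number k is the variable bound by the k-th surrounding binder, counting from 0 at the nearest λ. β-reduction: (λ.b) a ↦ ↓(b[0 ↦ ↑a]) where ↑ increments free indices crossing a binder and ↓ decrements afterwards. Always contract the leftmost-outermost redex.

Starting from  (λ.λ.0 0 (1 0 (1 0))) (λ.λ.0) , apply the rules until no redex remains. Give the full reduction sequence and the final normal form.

  start: (λ.λ.0 0 (1 0 (1 0))) (λ.λ.0)
  [1] λ.0 0 ((λ.λ.0) 0 ((λ.λ.0) 0))
  [2] λ.0 0 ((λ.0) ((λ.λ.0) 0))
  [3] λ.0 0 ((λ.λ.0) 0)
  [4] λ.0 0 (λ.0)

Answer: normal form = λ.0 0 (λ.0)  (in 4 steps)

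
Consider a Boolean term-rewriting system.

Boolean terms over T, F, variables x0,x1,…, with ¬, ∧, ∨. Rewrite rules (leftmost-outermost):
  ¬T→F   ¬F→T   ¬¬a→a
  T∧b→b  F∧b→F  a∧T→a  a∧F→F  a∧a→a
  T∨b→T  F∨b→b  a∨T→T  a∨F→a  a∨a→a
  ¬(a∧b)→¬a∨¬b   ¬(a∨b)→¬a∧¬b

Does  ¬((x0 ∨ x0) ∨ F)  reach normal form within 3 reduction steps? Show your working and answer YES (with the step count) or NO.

  start: ¬((x0 ∨ x0) ∨ F)
  step 1: ¬(x0 ∨ x0) ∧ ¬F
  step 2: (¬x0 ∧ ¬x0) ∧ ¬F
  step 3: ¬x0 ∧ ¬F

Answer: NO — after 3 steps the term is ¬x0 ∧ ¬F, not yet normal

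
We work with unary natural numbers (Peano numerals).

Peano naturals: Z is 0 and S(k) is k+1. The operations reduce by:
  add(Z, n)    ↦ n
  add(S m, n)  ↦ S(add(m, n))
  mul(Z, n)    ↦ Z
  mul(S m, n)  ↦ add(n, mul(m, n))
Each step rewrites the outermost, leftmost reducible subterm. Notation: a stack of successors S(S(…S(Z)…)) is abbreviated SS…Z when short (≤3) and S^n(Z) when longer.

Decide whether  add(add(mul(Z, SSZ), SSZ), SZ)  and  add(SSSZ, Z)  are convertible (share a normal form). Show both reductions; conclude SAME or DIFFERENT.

Term A:
  start: add(add(mul(Z, SSZ), SSZ), SZ)
  [1] add(add(Z, SSZ), SZ)
  [2] add(SSZ, SZ)
  [3] S(add(SZ, SZ))
  [4] S(S(add(Z, SZ)))
  [5] SSSZ

Term B:
  start: add(SSSZ, Z)
  [1] S(add(SSZ, Z))
  [2] S(S(add(SZ, Z)))
  [3] S(S(S(add(Z, Z))))
  [4] SSSZ

Answer: SAME — A ⇓ SSSZ, B ⇓ SSSZ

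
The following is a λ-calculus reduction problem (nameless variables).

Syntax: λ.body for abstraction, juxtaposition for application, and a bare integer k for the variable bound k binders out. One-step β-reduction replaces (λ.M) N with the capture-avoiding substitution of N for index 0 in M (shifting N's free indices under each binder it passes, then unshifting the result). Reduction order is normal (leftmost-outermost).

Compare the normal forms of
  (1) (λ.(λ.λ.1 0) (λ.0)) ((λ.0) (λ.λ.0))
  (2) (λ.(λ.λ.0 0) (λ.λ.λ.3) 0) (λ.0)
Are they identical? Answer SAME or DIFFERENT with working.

Answer: SAME — A ⇓ λ.0, B ⇓ λ.0

Derivation:
Term A:
  start: (λ.(λ.λ.1 0) (λ.0)) ((λ.0) (λ.λ.0))
  step 1: (λ.λ.1 0) (λ.0)
  step 2: λ.(λ.0) 0
  step 3: λ.0

Term B:
  start: (λ.(λ.λ.0 0) (λ.λ.λ.3) 0) (λ.0)
  step 1: (λ.λ.0 0) (λ.λ.λ.λ.0) (λ.0)
  step 2: (λ.0 0) (λ.0)
  step 3: (λ.0) (λ.0)
  step 4: λ.0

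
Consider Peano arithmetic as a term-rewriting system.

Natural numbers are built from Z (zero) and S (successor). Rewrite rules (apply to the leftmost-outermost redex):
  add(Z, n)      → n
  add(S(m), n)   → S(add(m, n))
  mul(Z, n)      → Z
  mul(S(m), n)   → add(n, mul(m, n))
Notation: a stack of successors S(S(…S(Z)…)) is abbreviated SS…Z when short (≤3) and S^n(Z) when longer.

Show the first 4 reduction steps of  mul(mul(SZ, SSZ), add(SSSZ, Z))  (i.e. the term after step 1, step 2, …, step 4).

  start: mul(mul(SZ, SSZ), add(SSSZ, Z))
  →1  mul(add(SSZ, mul(Z, SSZ)), add(SSSZ, Z))
  →2  mul(S(add(SZ, mul(Z, SSZ))), add(SSSZ, Z))
  →3  add(add(SSSZ, Z), mul(add(SZ, mul(Z, SSZ)), add(SSSZ, Z)))
  →4  add(S(add(SSZ, Z)), mul(add(SZ, mul(Z, SSZ)), add(SSSZ, Z)))

Answer: after 4 steps: add(S(add(SSZ, Z)), mul(add(SZ, mul(Z, SSZ)), add(SSSZ, Z)))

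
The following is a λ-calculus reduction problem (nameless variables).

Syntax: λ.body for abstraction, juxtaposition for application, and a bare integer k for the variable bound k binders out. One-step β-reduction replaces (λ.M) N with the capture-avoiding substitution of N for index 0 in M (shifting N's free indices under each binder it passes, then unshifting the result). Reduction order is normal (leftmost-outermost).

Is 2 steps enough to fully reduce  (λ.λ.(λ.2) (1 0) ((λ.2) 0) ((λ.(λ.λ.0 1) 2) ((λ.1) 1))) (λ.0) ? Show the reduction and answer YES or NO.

  start: (λ.λ.(λ.2) (1 0) ((λ.2) 0) ((λ.(λ.λ.0 1) 2) ((λ.1) 1))) (λ.0)
  →1  λ.(λ.λ.0) ((λ.0) 0) ((λ.λ.0) 0) ((λ.(λ.λ.0 1) (λ.0)) ((λ.1) (λ.0)))
  →2  λ.(λ.0) ((λ.λ.0) 0) ((λ.(λ.λ.0 1) (λ.0)) ((λ.1) (λ.0)))

Answer: NO — after 2 steps the term is λ.(λ.0) ((λ.λ.0) 0) ((λ.(λ.λ.0 1) (λ.0)) ((λ.1) (λ.0))), not yet normal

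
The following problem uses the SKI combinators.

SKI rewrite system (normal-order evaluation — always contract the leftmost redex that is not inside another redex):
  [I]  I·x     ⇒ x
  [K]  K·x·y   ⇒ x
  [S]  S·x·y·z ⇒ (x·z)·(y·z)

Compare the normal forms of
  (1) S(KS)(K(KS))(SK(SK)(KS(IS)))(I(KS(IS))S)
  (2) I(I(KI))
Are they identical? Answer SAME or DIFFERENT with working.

Term A:
  start: S(KS)(K(KS))(SK(SK)(KS(IS)))(I(KS(IS))S)
  step 1: KS(SK(SK)(KS(IS)))(K(KS)(SK(SK)(KS(IS))))(I(KS(IS))S)
  step 2: S(K(KS)(SK(SK)(KS(IS))))(I(KS(IS))S)
  step 3: S(KS)(I(KS(IS))S)
  step 4: S(KS)(KS(IS)S)
  step 5: S(KS)(SS)

Term B:
  start: I(I(KI))
  step 1: I(KI)
  step 2: KI

Answer: DIFFERENT — A ⇓ S(KS)(SS), B ⇓ KI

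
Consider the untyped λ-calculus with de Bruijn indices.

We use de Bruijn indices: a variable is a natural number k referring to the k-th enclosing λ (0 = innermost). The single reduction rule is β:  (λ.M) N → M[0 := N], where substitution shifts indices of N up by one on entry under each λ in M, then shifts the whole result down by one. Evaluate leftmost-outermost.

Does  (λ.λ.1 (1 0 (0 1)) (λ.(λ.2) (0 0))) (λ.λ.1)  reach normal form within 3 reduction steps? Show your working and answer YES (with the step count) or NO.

Answer: NO — after 3 steps the term is λ.(λ.λ.1) 0 (0 (λ.λ.1)), not yet normal

Working:
  start: (λ.λ.1 (1 0 (0 1)) (λ.(λ.2) (0 0))) (λ.λ.1)
  →1  λ.(λ.λ.1) ((λ.λ.1) 0 (0 (λ.λ.1))) (λ.(λ.2) (0 0))
  →2  λ.(λ.(λ.λ.1) 1 (1 (λ.λ.1))) (λ.(λ.2) (0 0))
  →3  λ.(λ.λ.1) 0 (0 (λ.λ.1))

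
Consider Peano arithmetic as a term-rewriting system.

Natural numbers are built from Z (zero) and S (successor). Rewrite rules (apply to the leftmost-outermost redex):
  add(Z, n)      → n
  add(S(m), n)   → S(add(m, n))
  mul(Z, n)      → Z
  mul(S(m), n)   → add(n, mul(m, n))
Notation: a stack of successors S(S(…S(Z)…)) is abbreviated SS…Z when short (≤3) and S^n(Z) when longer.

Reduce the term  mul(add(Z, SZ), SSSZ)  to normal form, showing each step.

  start: mul(add(Z, SZ), SSSZ)
  [1] mul(SZ, SSSZ)
  [2] add(SSSZ, mul(Z, SSSZ))
  [3] S(add(SSZ, mul(Z, SSSZ)))
  [4] S(S(add(SZ, mul(Z, SSSZ))))
  [5] S(S(S(add(Z, mul(Z, SSSZ)))))
  [6] S(S(S(mul(Z, SSSZ))))
  [7] SSSZ

Answer: normal form = SSSZ  (in 7 steps)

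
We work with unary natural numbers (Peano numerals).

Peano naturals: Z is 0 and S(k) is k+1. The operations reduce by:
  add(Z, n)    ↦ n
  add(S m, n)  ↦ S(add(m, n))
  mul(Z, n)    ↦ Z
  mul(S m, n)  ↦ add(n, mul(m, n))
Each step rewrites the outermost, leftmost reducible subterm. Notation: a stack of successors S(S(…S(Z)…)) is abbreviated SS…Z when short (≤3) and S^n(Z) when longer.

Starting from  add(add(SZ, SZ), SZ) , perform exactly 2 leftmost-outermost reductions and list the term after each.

  start: add(add(SZ, SZ), SZ)
  →1  add(S(add(Z, SZ)), SZ)
  →2  S(add(add(Z, SZ), SZ))

Answer: after 2 steps: S(add(add(Z, SZ), SZ))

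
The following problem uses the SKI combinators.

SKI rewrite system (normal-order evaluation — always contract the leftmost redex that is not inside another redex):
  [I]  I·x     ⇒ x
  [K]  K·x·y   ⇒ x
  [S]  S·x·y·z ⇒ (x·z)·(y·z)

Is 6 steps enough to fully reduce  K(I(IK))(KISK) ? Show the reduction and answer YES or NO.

  start: K(I(IK))(KISK)
  →1  I(IK)
  →2  IK
  →3  K

Answer: YES — reaches normal form K in 3 ≤ 6 steps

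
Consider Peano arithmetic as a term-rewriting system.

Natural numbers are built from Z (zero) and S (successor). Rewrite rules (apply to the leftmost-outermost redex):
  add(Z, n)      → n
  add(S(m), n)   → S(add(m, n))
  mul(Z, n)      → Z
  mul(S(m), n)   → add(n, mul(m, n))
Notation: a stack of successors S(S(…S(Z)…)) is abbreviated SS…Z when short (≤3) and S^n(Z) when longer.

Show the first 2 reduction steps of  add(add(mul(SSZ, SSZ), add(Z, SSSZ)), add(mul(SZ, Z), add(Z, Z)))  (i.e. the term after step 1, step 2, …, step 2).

  start: add(add(mul(SSZ, SSZ), add(Z, SSSZ)), add(mul(SZ, Z), add(Z, Z)))
  step 1: add(add(add(SSZ, mul(SZ, SSZ)), add(Z, SSSZ)), add(mul(SZ, Z), add(Z, Z)))
  step 2: add(add(S(add(SZ, mul(SZ, SSZ))), add(Z, SSSZ)), add(mul(SZ, Z), add(Z, Z)))

Answer: after 2 steps: add(add(S(add(SZ, mul(SZ, SSZ))), add(Z, SSSZ)), add(mul(SZ, Z), add(Z, Z)))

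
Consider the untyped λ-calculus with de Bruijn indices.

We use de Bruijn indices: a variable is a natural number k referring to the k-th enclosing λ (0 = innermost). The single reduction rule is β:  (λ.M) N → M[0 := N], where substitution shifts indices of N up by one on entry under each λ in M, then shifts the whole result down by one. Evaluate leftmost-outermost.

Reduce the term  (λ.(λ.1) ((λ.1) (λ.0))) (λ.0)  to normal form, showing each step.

  start: (λ.(λ.1) ((λ.1) (λ.0))) (λ.0)
  step 1: (λ.λ.0) ((λ.λ.0) (λ.0))
  step 2: λ.0

Answer: normal form = λ.0  (in 2 steps)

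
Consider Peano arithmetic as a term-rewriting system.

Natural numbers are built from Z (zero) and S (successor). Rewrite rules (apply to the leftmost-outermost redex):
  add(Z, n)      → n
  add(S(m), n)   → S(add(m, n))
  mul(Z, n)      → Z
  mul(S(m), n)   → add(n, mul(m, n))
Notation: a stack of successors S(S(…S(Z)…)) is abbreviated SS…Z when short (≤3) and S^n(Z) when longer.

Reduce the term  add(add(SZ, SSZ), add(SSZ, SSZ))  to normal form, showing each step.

Answer: normal form = S^7(Z)  (in 9 steps)

Working:
  start: add(add(SZ, SSZ), add(SSZ, SSZ))
  [1] add(S(add(Z, SSZ)), add(SSZ, SSZ))
  [2] S(add(add(Z, SSZ), add(SSZ, SSZ)))
  [3] S(add(SSZ, add(SSZ, SSZ)))
  [4] S(S(add(SZ, add(SSZ, SSZ))))
  [5] S(S(S(add(Z, add(SSZ, SSZ)))))
  [6] S(S(S(add(SSZ, SSZ))))
  [7] S(S(S(S(add(SZ, SSZ)))))
  [8] S(S(S(S(S(add(Z, SSZ))))))
  [9] S^7(Z)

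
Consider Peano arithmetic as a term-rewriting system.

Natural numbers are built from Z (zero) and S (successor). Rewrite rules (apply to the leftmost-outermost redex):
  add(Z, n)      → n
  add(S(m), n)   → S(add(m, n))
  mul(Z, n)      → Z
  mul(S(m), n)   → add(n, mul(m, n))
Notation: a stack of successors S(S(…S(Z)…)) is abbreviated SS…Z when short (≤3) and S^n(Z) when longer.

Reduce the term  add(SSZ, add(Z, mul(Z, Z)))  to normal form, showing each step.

Answer: normal form = SSZ  (in 5 steps)

Reduction:
  start: add(SSZ, add(Z, mul(Z, Z)))
  →1  S(add(SZ, add(Z, mul(Z, Z))))
  →2  S(S(add(Z, add(Z, mul(Z, Z)))))
  →3  S(S(add(Z, mul(Z, Z))))
  →4  S(S(mul(Z, Z)))
  →5  SSZ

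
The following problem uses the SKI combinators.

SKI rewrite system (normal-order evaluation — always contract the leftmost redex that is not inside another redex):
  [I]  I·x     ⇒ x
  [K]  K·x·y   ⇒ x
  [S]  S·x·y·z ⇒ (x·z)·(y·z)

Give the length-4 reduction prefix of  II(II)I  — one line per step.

  start: II(II)I
  →1  I(II)I
  →2  III
  →3  II
  →4  I

Answer: after 4 steps: I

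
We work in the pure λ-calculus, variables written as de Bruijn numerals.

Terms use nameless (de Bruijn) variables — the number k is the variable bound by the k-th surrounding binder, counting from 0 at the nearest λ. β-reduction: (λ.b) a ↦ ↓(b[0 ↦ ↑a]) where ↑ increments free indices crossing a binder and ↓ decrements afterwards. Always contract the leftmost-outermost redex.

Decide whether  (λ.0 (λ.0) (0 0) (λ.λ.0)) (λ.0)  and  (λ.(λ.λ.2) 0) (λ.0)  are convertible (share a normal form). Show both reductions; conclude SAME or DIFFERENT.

Term A:
  start: (λ.0 (λ.0) (0 0) (λ.λ.0)) (λ.0)
  [1] (λ.0) (λ.0) ((λ.0) (λ.0)) (λ.λ.0)
  [2] (λ.0) ((λ.0) (λ.0)) (λ.λ.0)
  [3] (λ.0) (λ.0) (λ.λ.0)
  [4] (λ.0) (λ.λ.0)
  [5] λ.λ.0

Term B:
  start: (λ.(λ.λ.2) 0) (λ.0)
  [1] (λ.λ.λ.0) (λ.0)
  [2] λ.λ.0

Answer: SAME — A ⇓ λ.λ.0, B ⇓ λ.λ.0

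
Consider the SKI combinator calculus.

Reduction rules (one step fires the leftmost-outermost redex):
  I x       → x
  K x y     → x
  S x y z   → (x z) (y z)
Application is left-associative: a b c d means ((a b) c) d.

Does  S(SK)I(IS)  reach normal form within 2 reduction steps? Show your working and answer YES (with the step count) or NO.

Answer: NO — after 2 steps the term is K(I(IS))(IS(I(IS))), not yet normal

Derivation:
  start: S(SK)I(IS)
  step 1: SK(IS)(I(IS))
  step 2: K(I(IS))(IS(I(IS)))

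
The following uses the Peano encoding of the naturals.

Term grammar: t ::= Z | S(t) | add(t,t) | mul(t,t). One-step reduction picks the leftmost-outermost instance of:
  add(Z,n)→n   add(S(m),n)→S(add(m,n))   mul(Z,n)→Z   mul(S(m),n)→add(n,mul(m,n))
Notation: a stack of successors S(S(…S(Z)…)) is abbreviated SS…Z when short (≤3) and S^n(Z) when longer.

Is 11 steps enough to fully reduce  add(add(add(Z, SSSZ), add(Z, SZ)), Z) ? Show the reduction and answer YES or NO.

Answer: YES — reaches normal form S^4(Z) in 11 ≤ 11 steps

Reduction:
  start: add(add(add(Z, SSSZ), add(Z, SZ)), Z)
  step 1: add(add(SSSZ, add(Z, SZ)), Z)
  step 2: add(S(add(SSZ, add(Z, SZ))), Z)
  step 3: S(add(add(SSZ, add(Z, SZ)), Z))
  step 4: S(add(S(add(SZ, add(Z, SZ))), Z))
  step 5: S(S(add(add(SZ, add(Z, SZ)), Z)))
  step 6: S(S(add(S(add(Z, add(Z, SZ))), Z)))
  step 7: S(S(S(add(add(Z, add(Z, SZ)), Z))))
  step 8: S(S(S(add(add(Z, SZ), Z))))
  step 9: S(S(S(add(SZ, Z))))
  step 10: S(S(S(S(add(Z, Z)))))
  step 11: S^4(Z)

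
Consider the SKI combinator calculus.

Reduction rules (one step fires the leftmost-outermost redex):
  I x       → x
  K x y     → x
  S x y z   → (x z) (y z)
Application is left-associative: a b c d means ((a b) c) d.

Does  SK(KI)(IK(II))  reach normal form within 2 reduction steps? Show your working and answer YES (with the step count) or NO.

Answer: NO — after 2 steps the term is IK(II), not yet normal

Reduction:
  start: SK(KI)(IK(II))
  →1  K(IK(II))(KI(IK(II)))
  →2  IK(II)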